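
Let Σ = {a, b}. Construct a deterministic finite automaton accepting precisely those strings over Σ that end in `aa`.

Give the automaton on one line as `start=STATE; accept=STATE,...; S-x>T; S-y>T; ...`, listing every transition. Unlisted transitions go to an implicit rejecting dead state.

start=S0; accept=S2; S0-a>S1; S0-b>S0; S1-a>S2; S1-b>S0; S2-a>S2; S2-b>S0

Let each state record the length of the longest suffix of the input read so far that is also a prefix of `aa`. S1 means the last symbol is `a`; S2 means the last 2 symbols are `aa`. Accept only at S2, where the string currently ends in `aa`.
A 3-state machine:
        a   b  
>  S0   S1  S0 
   S1   S2  S0 
 * S2   S2  S0 
(> = start, * = accepting)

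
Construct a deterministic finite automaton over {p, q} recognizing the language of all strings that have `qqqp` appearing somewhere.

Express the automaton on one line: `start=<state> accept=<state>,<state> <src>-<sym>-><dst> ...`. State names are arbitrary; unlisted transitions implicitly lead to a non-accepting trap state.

start=S0 accept=S4 S0-p->S0 S0-q->S1 S1-p->S0 S1-q->S2 S2-p->S0 S2-q->S3 S3-p->S4 S3-q->S3 S4-p->S4 S4-q->S4

Track how much of `qqqp` has been matched so far: state S0 is no progress, S4 is the absorbing accept state reached once `qqqp` has occurred. Intermediate states record partial matches; on a mismatch, fall back to the longest reusable overlap.
        p   q  
>  S0   S0  S1 
   S1   S0  S2 
   S2   S0  S3 
   S3   S4  S3 
 * S4   S4  S4 
(> = start, * = accepting)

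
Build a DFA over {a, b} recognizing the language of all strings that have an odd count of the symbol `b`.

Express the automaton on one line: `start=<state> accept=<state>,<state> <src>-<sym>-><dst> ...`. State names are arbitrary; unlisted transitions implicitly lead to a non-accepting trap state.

The only thing that matters is how many `b`s have appeared, reduced mod 2. Use one state per residue: S0 for 0, …, S1 for 1. Reading `b` moves to the next residue; anything else stays put. S1 is accepting.
2 states suffice.
        a   b  
>  S0   S0  S1 
 * S1   S1  S0 
(> = start, * = accepting)

start=S0 accept=S1 S0-a->S0 S0-b->S1 S1-a->S1 S1-b->S0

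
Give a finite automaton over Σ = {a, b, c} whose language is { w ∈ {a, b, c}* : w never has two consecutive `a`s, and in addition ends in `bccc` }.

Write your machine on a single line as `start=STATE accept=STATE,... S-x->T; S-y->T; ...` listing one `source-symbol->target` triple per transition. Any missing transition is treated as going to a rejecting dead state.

Build one automaton per condition and run them in lockstep. The first has 3 states tracking partial matches of the forbidden pattern `aa`; the second has 5 states tracking how much of the suffix `bccc` has currently been matched. A product state is a pair (one from each), accepting exactly when both do. Minimizing collapses redundant product states.
A 7-state machine:
        a   b   c  
>  q0   q1  q2  q0 
   q1   q3  q2  q0 
   q2   q1  q2  q4 
   q3   q3  q3  q3 
   q4   q1  q2  q5 
   q5   q1  q2  q6 
 * q6   q1  q2  q0 
(> = start, * = accepting)

start=q0; accept=q6; q0-a->q1; q0-b->q2; q0-c->q0; q1-a->q3; q1-b->q2; q1-c->q0; q2-a->q1; q2-b->q2; q2-c->q4; q3-a->q3; q3-b->q3; q3-c->q3; q4-a->q1; q4-b->q2; q4-c->q5; q5-a->q1; q5-b->q2; q5-c->q6; q6-a->q1; q6-b->q2; q6-c->q0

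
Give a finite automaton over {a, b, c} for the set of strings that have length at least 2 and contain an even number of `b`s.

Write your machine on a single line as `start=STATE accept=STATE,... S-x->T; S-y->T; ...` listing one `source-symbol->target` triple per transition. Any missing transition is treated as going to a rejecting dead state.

start=q0; accept=q3,q5; q0-a->q1; q0-b->q2; q0-c->q1; q1-a->q3; q1-b->q4; q1-c->q3; q2-a->q4; q2-b->q3; q2-c->q4; q3-a->q5; q3-b->q6; q3-c->q5; q4-a->q6; q4-b->q5; q4-c->q6; q5-a->q5; q5-b->q6; q5-c->q5; q6-a->q6; q6-b->q5; q6-c->q6

Build one automaton per condition and run them in lockstep. The first has 4 states tracking the input length, saturating at 3; the second has 2 states tracking the count of `b`s modulo 2. A product state is a pair (one from each), accepting exactly when both do.
With 7 states:
        a   b   c  
>  q0   q1  q2  q1 
   q1   q3  q4  q3 
   q2   q4  q3  q4 
 * q3   q5  q6  q5 
   q4   q6  q5  q6 
 * q5   q5  q6  q5 
   q6   q6  q5  q6 
(> = start, * = accepting)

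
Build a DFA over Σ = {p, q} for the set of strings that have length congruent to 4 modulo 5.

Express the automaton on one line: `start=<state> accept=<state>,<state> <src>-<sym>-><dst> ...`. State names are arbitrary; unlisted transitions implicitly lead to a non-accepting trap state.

start=S0 accept=S4 S0-p->S1 S0-q->S1 S1-p->S2 S1-q->S2 S2-p->S3 S2-q->S3 S3-p->S4 S3-q->S4 S4-p->S0 S4-q->S0

Only the length mod 5 matters, so use a 5-cycle: from any state, every input symbol moves to the next state, wrapping S4 back to S0. Mark S4 accepting.
A 5-state machine:
        p   q  
>  S0   S1  S1 
   S1   S2  S2 
   S2   S3  S3 
   S3   S4  S4 
 * S4   S0  S0 
(> = start, * = accepting)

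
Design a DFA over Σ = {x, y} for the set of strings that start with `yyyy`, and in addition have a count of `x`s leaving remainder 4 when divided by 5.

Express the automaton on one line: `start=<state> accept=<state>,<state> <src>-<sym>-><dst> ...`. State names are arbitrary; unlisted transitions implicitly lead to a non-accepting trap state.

start=s0 accept=s9 s0-x->s1 s0-y->s2 s1-x->s1 s1-y->s1 s2-x->s1 s2-y->s3 s3-x->s1 s3-y->s4 s4-x->s1 s4-y->s5 s5-x->s6 s5-y->s5 s6-x->s7 s6-y->s6 s7-x->s8 s7-y->s7 s8-x->s9 s8-y->s8 s9-x->s5 s9-y->s9

Build one automaton per condition and run them in lockstep. One (6 states) tracks whether the input so far still matches the prefix `yyyy`; the other (5 states) tracks the count of `x`s modulo 5. Each combined state is a pair, one component from each; accept when both components accept. Minimizing collapses redundant product states.
        x   y  
>  s0   s1  s2 
   s1   s1  s1 
   s2   s1  s3 
   s3   s1  s4 
   s4   s1  s5 
   s5   s6  s5 
   s6   s7  s6 
   s7   s8  s7 
   s8   s9  s8 
 * s9   s5  s9 
(> = start, * = accepting)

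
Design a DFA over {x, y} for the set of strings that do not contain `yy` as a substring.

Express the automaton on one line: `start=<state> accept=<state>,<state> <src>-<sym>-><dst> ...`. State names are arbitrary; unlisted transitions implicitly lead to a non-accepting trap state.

start=q0 accept=q0,q1 q0-x->q0 q0-y->q1 q1-x->q0 q1-y->q2 q2-x->q2 q2-y->q2

Track partial matches of the forbidden pattern `yy`. State q2 is a dead state reached once `yy` has occurred; every other state accepts. q0 means no part of `yy` is currently matched.
3 states suffice.
        x   y  
>* q0   q0  q1 
 * q1   q0  q2 
   q2   q2  q2 
(> = start, * = accepting)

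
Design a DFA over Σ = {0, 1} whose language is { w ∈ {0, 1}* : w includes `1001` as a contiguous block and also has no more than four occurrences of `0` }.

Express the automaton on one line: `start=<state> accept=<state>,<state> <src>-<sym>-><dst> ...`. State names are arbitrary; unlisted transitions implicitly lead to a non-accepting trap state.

start=A accept=M,O,P A-0->B A-1->C B-0->D B-1->E C-0->F C-1->C D-0->G D-1->H E-0->I E-1->E F-0->J F-1->E G-0->G G-1->G H-0->K H-1->H I-0->L I-1->H J-0->G J-1->M K-0->N K-1->G L-0->G L-1->O M-0->O M-1->M N-0->G N-1->P O-0->P O-1->O P-0->G P-1->P

Handle the two conditions separately and then intersect. The first has 5 states tracking whether and how much of `1001` has been seen; the second has 6 states tracking the count of `0`s, saturating at 5. A product state is a pair (one from each), accepting exactly when both do. Equivalent product states are then merged.
16 states suffice.
       0  1 
>  A   B  C 
   B   D  E 
   C   F  C 
   D   G  H 
   E   I  E 
   F   J  E 
   G   G  G 
   H   K  H 
   I   L  H 
   J   G  M 
   K   N  G 
   L   G  O 
 * M   O  M 
   N   G  P 
 * O   P  O 
 * P   G  P 
(> = start, * = accepting)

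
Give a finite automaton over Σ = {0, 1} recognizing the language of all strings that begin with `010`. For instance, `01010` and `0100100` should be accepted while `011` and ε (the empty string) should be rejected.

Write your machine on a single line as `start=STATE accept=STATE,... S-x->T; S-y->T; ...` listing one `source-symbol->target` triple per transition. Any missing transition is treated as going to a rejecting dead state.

start=A; accept=D; A-0->B; A-1->E; B-0->E; B-1->C; C-0->D; C-1->E; D-0->D; D-1->D; E-0->E; E-1->E

Walk along `010` while the input agrees: from A take `0` to B, and so on. Any deviation drops to the rejecting sink E. Once D is reached the prefix is confirmed and every continuation is accepted.
5 states suffice.
       0  1 
>  A   B  E 
   B   E  C 
   C   D  E 
 * D   D  D 
   E   E  E 
(> = start, * = accepting)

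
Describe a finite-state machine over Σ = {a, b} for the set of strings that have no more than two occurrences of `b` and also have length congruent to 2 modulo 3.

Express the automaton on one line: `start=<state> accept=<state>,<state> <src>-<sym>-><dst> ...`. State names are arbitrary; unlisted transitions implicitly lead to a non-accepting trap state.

Run two small machines in parallel and take their product. One (4 states) tracks the count of `b`s, saturating at 3; the other (3 states) tracks the input length modulo 3. Each combined state is a pair, one component from each; accept when both components accept. Minimizing collapses redundant product states.
A 10-state machine:
        a   b  
>  q0   q1  q2 
   q1   q3  q4 
   q2   q4  q5 
 * q3   q0  q6 
 * q4   q6  q7 
 * q5   q7  q8 
   q6   q2  q9 
   q7   q9  q8 
   q8   q8  q8 
   q9   q5  q8 
(> = start, * = accepting)

start=q0 accept=q3,q4,q5 q0-a->q1 q0-b->q2 q1-a->q3 q1-b->q4 q2-a->q4 q2-b->q5 q3-a->q0 q3-b->q6 q4-a->q6 q4-b->q7 q5-a->q7 q5-b->q8 q6-a->q2 q6-b->q9 q7-a->q9 q7-b->q8 q8-a->q8 q8-b->q8 q9-a->q5 q9-b->q8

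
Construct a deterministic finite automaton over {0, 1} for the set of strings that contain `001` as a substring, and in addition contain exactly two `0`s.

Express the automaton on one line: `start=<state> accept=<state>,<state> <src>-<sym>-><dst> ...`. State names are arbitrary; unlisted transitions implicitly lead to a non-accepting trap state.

Run two small machines in parallel and take their product. The first has 4 states tracking whether and how much of `001` has been seen; the second has 4 states tracking the count of `0`s, saturating at 3. A product state is a pair (one from each), accepting exactly when both do. Minimizing collapses redundant product states.
With 5 states:
       0  1 
>  A   B  A 
   B   C  D 
   C   D  E 
   D   D  D 
 * E   D  E 
(> = start, * = accepting)

start=A accept=E A-0->B A-1->A B-0->C B-1->D C-0->D C-1->E D-0->D D-1->D E-0->D E-1->E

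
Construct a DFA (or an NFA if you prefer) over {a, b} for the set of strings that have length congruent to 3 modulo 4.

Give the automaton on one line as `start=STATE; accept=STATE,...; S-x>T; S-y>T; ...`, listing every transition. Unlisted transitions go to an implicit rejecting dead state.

start=q0; accept=q3; q0-a>q1; q0-b>q1; q1-a>q2; q1-b>q2; q2-a>q3; q2-b>q3; q3-a>q0; q3-b>q0

Count input length modulo 4: every symbol advances one step around the cycle q0 → q1 → q2 → q3 → q0. Accept at q3.
A 4-state machine:
        a   b  
>  q0   q1  q1 
   q1   q2  q2 
   q2   q3  q3 
 * q3   q0  q0 
(> = start, * = accepting)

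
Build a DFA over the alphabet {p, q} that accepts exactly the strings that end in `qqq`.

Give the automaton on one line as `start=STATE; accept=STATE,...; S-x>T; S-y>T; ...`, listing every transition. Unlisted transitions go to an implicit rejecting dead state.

start=A; accept=D; A-p>A; A-q>B; B-p>A; B-q>C; C-p>A; C-q>D; D-p>A; D-q>D

Let each state record the length of the longest suffix of the input read so far that is also a prefix of `qqq`. B means the last symbol is `q`; C means the last 2 symbols are `qq`; D means the last 3 symbols are `qqq`. Accept only at D, where the string currently ends in `qqq`.
       p  q 
>  A   A  B 
   B   A  C 
   C   A  D 
 * D   A  D 
(> = start, * = accepting)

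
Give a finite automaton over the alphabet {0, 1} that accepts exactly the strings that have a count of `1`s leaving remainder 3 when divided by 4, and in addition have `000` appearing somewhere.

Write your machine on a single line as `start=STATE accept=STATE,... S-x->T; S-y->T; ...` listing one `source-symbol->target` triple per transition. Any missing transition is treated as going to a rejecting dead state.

start=q0; accept=q15; q0-0->q1; q0-1->q2; q1-0->q3; q1-1->q2; q2-0->q4; q2-1->q5; q3-0->q6; q3-1->q2; q4-0->q7; q4-1->q5; q5-0->q8; q5-1->q9; q6-0->q6; q6-1->q10; q7-0->q10; q7-1->q5; q8-0->q11; q8-1->q9; q9-0->q12; q9-1->q0; q10-0->q10; q10-1->q13; q11-0->q13; q11-1->q9; q12-0->q14; q12-1->q0; q13-0->q13; q13-1->q15; q14-0->q15; q14-1->q0; q15-0->q15; q15-1->q6

Build one automaton per condition and run them in lockstep. One (4 states) tracks the count of `1`s modulo 4; the other (4 states) tracks whether and how much of `000` has been seen. Each combined state is a pair, one component from each; accept when both components accept.
A 16-state machine:
          0    1  
>  q0     q1   q2 
   q1     q3   q2 
   q2     q4   q5 
   q3     q6   q2 
   q4     q7   q5 
   q5     q8   q9 
   q6     q6  q10 
   q7    q10   q5 
   q8    q11   q9 
   q9    q12   q0 
   q10   q10  q13 
   q11   q13   q9 
   q12   q14   q0 
   q13   q13  q15 
   q14   q15   q0 
 * q15   q15   q6 
(> = start, * = accepting)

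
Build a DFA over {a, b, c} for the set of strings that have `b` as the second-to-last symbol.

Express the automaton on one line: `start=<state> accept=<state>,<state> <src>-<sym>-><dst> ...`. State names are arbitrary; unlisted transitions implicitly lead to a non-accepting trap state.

start=s0 accept=s7,s8,s9 s0-a->s1 s0-b->s2 s0-c->s3 s1-a->s4 s1-b->s5 s1-c->s6 s2-a->s7 s2-b->s8 s2-c->s9 s3-a->s10 s3-b->s11 s3-c->s12 s4-a->s4 s4-b->s5 s4-c->s6 s5-a->s7 s5-b->s8 s5-c->s9 s6-a->s10 s6-b->s11 s6-c->s12 s7-a->s4 s7-b->s5 s7-c->s6 s8-a->s7 s8-b->s8 s8-c->s9 s9-a->s10 s9-b->s11 s9-c->s12 s10-a->s4 s10-b->s5 s10-c->s6 s11-a->s7 s11-b->s8 s11-c->s9 s12-a->s10 s12-b->s11 s12-c->s12

Because acceptance depends on a position counted from the end, the machine has to buffer the most recent 2 symbols. Make each state the string of the last up-to-2 symbols read; on input `x` shift the window left and append `x`. Accept when the buffered window has length 2 and begins with `b`.
          a    b    c  
>  s0     s1   s2   s3 
   s1     s4   s5   s6 
   s2     s7   s8   s9 
   s3    s10  s11  s12 
   s4     s4   s5   s6 
   s5     s7   s8   s9 
   s6    s10  s11  s12 
 * s7     s4   s5   s6 
 * s8     s7   s8   s9 
 * s9    s10  s11  s12 
   s10    s4   s5   s6 
   s11    s7   s8   s9 
   s12   s10  s11  s12 
(> = start, * = accepting)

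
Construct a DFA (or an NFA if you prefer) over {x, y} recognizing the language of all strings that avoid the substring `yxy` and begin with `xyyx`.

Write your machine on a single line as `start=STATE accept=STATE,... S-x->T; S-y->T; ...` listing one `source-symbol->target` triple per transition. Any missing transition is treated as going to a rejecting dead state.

Handle the two conditions separately and then intersect. One (4 states) tracks partial matches of the forbidden pattern `yxy`; the other (6 states) tracks whether the input so far still matches the prefix `xyyx`. Each combined state is a pair, one component from each; accept when both components accept. After merging equivalent states the machine shrinks.
With 8 states:
        x   y  
>  q0   q1  q2 
   q1   q2  q3 
   q2   q2  q2 
   q3   q2  q4 
   q4   q5  q2 
 * q5   q6  q2 
 * q6   q6  q7 
 * q7   q5  q7 
(> = start, * = accepting)

start=q0; accept=q5,q6,q7; q0-x->q1; q0-y->q2; q1-x->q2; q1-y->q3; q2-x->q2; q2-y->q2; q3-x->q2; q3-y->q4; q4-x->q5; q4-y->q2; q5-x->q6; q5-y->q2; q6-x->q6; q6-y->q7; q7-x->q5; q7-y->q7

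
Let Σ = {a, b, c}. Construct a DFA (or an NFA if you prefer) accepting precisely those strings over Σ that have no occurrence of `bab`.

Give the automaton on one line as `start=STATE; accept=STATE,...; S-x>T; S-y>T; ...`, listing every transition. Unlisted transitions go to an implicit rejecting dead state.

Track partial matches of the forbidden pattern `bab`. State s3 is a dead state reached once `bab` has occurred; every other state accepts. s0 means no part of `bab` is currently matched.
A 4-state machine:
        a   b   c  
>* s0   s0  s1  s0 
 * s1   s2  s1  s0 
 * s2   s0  s3  s0 
   s3   s3  s3  s3 
(> = start, * = accepting)

start=s0; accept=s0,s1,s2; s0-a>s0; s0-b>s1; s0-c>s0; s1-a>s2; s1-b>s1; s1-c>s0; s2-a>s0; s2-b>s3; s2-c>s0; s3-a>s3; s3-b>s3; s3-c>s3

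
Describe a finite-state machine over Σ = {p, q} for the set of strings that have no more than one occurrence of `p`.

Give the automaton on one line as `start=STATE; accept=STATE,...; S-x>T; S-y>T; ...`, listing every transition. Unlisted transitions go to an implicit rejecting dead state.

Count `p`s, saturating at 2: state S0 means no `p` yet, S1 means one `p` seen, S2 means more than one. Each `p` increments (capped at S2); other symbols loop. Accept from {S0, S1}.
3 states suffice.
        p   q  
>* S0   S1  S0 
 * S1   S2  S1 
   S2   S2  S2 
(> = start, * = accepting)

start=S0; accept=S0,S1; S0-p>S1; S0-q>S0; S1-p>S2; S1-q>S1; S2-p>S2; S2-q>S2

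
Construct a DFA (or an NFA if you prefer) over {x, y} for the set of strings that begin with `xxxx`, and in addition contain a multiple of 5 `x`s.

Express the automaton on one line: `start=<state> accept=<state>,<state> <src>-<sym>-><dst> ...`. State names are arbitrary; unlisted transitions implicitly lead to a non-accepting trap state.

start=A accept=G A-x->B A-y->C B-x->D B-y->C C-x->C C-y->C D-x->E D-y->C E-x->F E-y->C F-x->G F-y->F G-x->H G-y->G H-x->I H-y->H I-x->J I-y->I J-x->F J-y->J

Build one automaton per condition and run them in lockstep. The first has 6 states tracking whether the input so far still matches the prefix `xxxx`; the second has 5 states tracking the count of `x`s modulo 5. A product state is a pair (one from each), accepting exactly when both do. After merging equivalent states the machine shrinks.
       x  y 
>  A   B  C 
   B   D  C 
   C   C  C 
   D   E  C 
   E   F  C 
   F   G  F 
 * G   H  G 
   H   I  H 
   I   J  I 
   J   F  J 
(> = start, * = accepting)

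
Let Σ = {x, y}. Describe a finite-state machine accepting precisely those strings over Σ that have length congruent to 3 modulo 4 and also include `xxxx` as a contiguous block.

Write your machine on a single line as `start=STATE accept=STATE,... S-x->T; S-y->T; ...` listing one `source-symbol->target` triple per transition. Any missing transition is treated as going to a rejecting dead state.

start=S0; accept=S19; S0-x->S1; S0-y->S2; S1-x->S3; S1-y->S4; S2-x->S5; S2-y->S4; S3-x->S6; S3-y->S7; S4-x->S8; S4-y->S7; S5-x->S9; S5-y->S7; S6-x->S10; S6-y->S0; S7-x->S11; S7-y->S0; S8-x->S12; S8-y->S0; S9-x->S13; S9-y->S0; S10-x->S14; S10-y->S14; S11-x->S15; S11-y->S2; S12-x->S16; S12-y->S2; S13-x->S14; S13-y->S2; S14-x->S17; S14-y->S17; S15-x->S18; S15-y->S4; S16-x->S17; S16-y->S4; S17-x->S19; S17-y->S19; S18-x->S19; S18-y->S7; S19-x->S10; S19-y->S10

Build one automaton per condition and run them in lockstep. The first has 4 states tracking the input length modulo 4; the second has 5 states tracking whether and how much of `xxxx` has been seen. A product state is a pair (one from each), accepting exactly when both do.
A 20-state machine:
          x    y  
>  S0     S1   S2 
   S1     S3   S4 
   S2     S5   S4 
   S3     S6   S7 
   S4     S8   S7 
   S5     S9   S7 
   S6    S10   S0 
   S7    S11   S0 
   S8    S12   S0 
   S9    S13   S0 
   S10   S14  S14 
   S11   S15   S2 
   S12   S16   S2 
   S13   S14   S2 
   S14   S17  S17 
   S15   S18   S4 
   S16   S17   S4 
   S17   S19  S19 
   S18   S19   S7 
 * S19   S10  S10 
(> = start, * = accepting)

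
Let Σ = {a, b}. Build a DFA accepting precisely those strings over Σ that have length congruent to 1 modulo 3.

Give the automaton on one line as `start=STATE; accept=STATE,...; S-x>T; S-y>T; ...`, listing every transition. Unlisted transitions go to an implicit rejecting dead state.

start=S0; accept=S1; S0-a>S1; S0-b>S1; S1-a>S2; S1-b>S2; S2-a>S0; S2-b>S0

Only the length mod 3 matters, so use a 3-cycle: from any state, every input symbol moves to the next state, wrapping S2 back to S0. Mark S1 accepting.
With 3 states:
        a   b  
>  S0   S1  S1 
 * S1   S2  S2 
   S2   S0  S0 
(> = start, * = accepting)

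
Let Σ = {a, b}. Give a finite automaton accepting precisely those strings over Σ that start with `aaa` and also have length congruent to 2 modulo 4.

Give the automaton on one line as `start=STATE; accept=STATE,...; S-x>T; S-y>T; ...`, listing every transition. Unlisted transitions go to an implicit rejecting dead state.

start=s0; accept=s7; s0-a>s1; s0-b>s2; s1-a>s3; s1-b>s2; s2-a>s2; s2-b>s2; s3-a>s4; s3-b>s2; s4-a>s5; s4-b>s5; s5-a>s6; s5-b>s6; s6-a>s7; s6-b>s7; s7-a>s4; s7-b>s4

Handle the two conditions separately and then intersect. One (5 states) tracks whether the input so far still matches the prefix `aaa`; the other (4 states) tracks the input length modulo 4. Each combined state is a pair, one component from each; accept when both components accept. Minimizing collapses redundant product states.
With 8 states:
        a   b  
>  s0   s1  s2 
   s1   s3  s2 
   s2   s2  s2 
   s3   s4  s2 
   s4   s5  s5 
   s5   s6  s6 
   s6   s7  s7 
 * s7   s4  s4 
(> = start, * = accepting)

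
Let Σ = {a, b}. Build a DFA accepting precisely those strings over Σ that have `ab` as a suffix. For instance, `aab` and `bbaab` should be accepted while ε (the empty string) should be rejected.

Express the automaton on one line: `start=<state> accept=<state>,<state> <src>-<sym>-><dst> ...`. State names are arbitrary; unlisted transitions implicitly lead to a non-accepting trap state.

start=s0 accept=s2 s0-a->s1 s0-b->s0 s1-a->s1 s1-b->s2 s2-a->s1 s2-b->s0

Let each state record the length of the longest suffix of the input read so far that is also a prefix of `ab`. s1 means the last symbol is `a`; s2 means the last 2 symbols are `ab`. Accept only at s2, where the string currently ends in `ab`.
A 3-state machine:
        a   b  
>  s0   s1  s0 
   s1   s1  s2 
 * s2   s1  s0 
(> = start, * = accepting)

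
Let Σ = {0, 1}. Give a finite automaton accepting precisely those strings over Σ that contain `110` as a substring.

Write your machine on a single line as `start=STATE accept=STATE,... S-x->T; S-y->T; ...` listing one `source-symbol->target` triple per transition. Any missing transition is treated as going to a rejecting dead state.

start=A; accept=D; A-0->A; A-1->B; B-0->A; B-1->C; C-0->D; C-1->C; D-0->D; D-1->D

States A..C record the length of the longest prefix of `110` that matches the current input suffix. Reaching D means `110` has been seen, and we stay there forever. Accept from D.
A 4-state machine:
       0  1 
>  A   A  B 
   B   A  C 
   C   D  C 
 * D   D  D 
(> = start, * = accepting)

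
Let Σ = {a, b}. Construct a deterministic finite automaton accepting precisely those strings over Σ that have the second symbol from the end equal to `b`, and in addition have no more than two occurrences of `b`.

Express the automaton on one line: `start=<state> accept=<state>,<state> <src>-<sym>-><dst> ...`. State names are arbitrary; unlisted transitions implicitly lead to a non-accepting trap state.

Handle the two conditions separately and then intersect. The first has 7 states tracking the last 2 symbols read; the second has 4 states tracking the count of `b`s, saturating at 3. A product state is a pair (one from each), accepting exactly when both do.
          a    b  
>  q0     q1   q2 
   q1     q3   q4 
   q2     q5   q6 
   q3     q3   q4 
   q4     q5   q6 
 * q5     q7   q8 
 * q6     q9  q10 
   q7     q7   q8 
   q8     q9  q10 
 * q9    q11  q12 
   q10   q13  q10 
   q11   q11  q12 
   q12   q13  q10 
   q13   q14  q12 
   q14   q14  q12 
(> = start, * = accepting)

start=q0 accept=q5,q6,q9 q0-a->q1 q0-b->q2 q1-a->q3 q1-b->q4 q2-a->q5 q2-b->q6 q3-a->q3 q3-b->q4 q4-a->q5 q4-b->q6 q5-a->q7 q5-b->q8 q6-a->q9 q6-b->q10 q7-a->q7 q7-b->q8 q8-a->q9 q8-b->q10 q9-a->q11 q9-b->q12 q10-a->q13 q10-b->q10 q11-a->q11 q11-b->q12 q12-a->q13 q12-b->q10 q13-a->q14 q13-b->q12 q14-a->q14 q14-b->q12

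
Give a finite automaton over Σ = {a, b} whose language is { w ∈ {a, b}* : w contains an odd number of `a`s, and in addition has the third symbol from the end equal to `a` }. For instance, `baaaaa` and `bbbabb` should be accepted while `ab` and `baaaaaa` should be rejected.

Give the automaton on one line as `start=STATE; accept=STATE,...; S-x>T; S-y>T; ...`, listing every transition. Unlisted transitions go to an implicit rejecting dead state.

Run two small machines in parallel and take their product. The first has 2 states tracking the count of `a`s modulo 2; the second has 15 states tracking the last 3 symbols read. A product state is a pair (one from each), accepting exactly when both do.
          a    b  
>  q0     q1   q2 
   q1     q3   q4 
   q2     q5   q6 
   q3     q7   q8 
   q4     q9  q10 
   q5    q11  q12 
   q6    q13  q14 
 * q7    q15  q16 
   q8    q17  q18 
   q9    q19  q20 
 * q10   q21  q22 
   q11    q7   q8 
   q12    q9  q10 
   q13   q11  q12 
   q14   q13  q14 
   q15    q7   q8 
 * q16    q9  q10 
 * q17   q11  q12 
   q18   q13  q14 
   q19   q15  q16 
   q20   q17  q18 
   q21   q19  q20 
   q22   q21  q22 
(> = start, * = accepting)

start=q0; accept=q7,q10,q16,q17; q0-a>q1; q0-b>q2; q1-a>q3; q1-b>q4; q2-a>q5; q2-b>q6; q3-a>q7; q3-b>q8; q4-a>q9; q4-b>q10; q5-a>q11; q5-b>q12; q6-a>q13; q6-b>q14; q7-a>q15; q7-b>q16; q8-a>q17; q8-b>q18; q9-a>q19; q9-b>q20; q10-a>q21; q10-b>q22; q11-a>q7; q11-b>q8; q12-a>q9; q12-b>q10; q13-a>q11; q13-b>q12; q14-a>q13; q14-b>q14; q15-a>q7; q15-b>q8; q16-a>q9; q16-b>q10; q17-a>q11; q17-b>q12; q18-a>q13; q18-b>q14; q19-a>q15; q19-b>q16; q20-a>q17; q20-b>q18; q21-a>q19; q21-b>q20; q22-a>q21; q22-b>q22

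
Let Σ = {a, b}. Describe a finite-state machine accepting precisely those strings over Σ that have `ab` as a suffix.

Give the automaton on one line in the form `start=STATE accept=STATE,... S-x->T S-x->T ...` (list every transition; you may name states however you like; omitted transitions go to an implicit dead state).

start=q0 accept=q2 q0-a->q1 q0-b->q0 q1-a->q1 q1-b->q2 q2-a->q1 q2-b->q0

Let each state record the length of the longest suffix of the input read so far that is also a prefix of `ab`. q1 means the last symbol is `a`; q2 means the last 2 symbols are `ab`. Accept only at q2, where the string currently ends in `ab`.
A 3-state machine:
        a   b  
>  q0   q1  q0 
   q1   q1  q2 
 * q2   q1  q0 
(> = start, * = accepting)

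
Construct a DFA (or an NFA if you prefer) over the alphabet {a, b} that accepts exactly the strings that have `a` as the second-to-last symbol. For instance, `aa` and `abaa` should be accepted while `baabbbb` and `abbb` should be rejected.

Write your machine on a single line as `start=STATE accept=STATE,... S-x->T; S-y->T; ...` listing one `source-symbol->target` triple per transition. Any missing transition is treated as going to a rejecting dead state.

A DFA must remember the last 2 symbols (since which symbol is second-to-last isn't known until the input ends). Use one state per possible window of the last ≤2 symbols; accept from those whose window starts with `a`.
7 states suffice.
        a   b  
>  q0   q1  q2 
   q1   q3  q4 
   q2   q5  q6 
 * q3   q3  q4 
 * q4   q5  q6 
   q5   q3  q4 
   q6   q5  q6 
(> = start, * = accepting)

start=q0; accept=q3,q4; q0-a->q1; q0-b->q2; q1-a->q3; q1-b->q4; q2-a->q5; q2-b->q6; q3-a->q3; q3-b->q4; q4-a->q5; q4-b->q6; q5-a->q3; q5-b->q4; q6-a->q5; q6-b->q6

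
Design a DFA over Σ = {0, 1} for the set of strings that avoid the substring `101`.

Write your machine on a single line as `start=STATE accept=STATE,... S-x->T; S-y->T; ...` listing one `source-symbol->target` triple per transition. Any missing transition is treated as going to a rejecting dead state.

start=q0; accept=q0,q1,q2; q0-0->q0; q0-1->q1; q1-0->q2; q1-1->q1; q2-0->q0; q2-1->q3; q3-0->q3; q3-1->q3

Track partial matches of the forbidden pattern `101`. State q3 is a dead state reached once `101` has occurred; every other state accepts. q0 means no part of `101` is currently matched.
        0   1  
>* q0   q0  q1 
 * q1   q2  q1 
 * q2   q0  q3 
   q3   q3  q3 
(> = start, * = accepting)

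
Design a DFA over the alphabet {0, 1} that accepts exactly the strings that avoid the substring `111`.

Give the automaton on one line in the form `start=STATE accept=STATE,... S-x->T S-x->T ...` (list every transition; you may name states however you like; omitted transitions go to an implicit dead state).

This is the complement of 'contains `111`'. Use the same substring-matching states — q0 through q3 holding how much of `111` has just been matched — but flip the accepting set: everything except the trap q3 accepts.
A 4-state machine:
        0   1  
>* q0   q0  q1 
 * q1   q0  q2 
 * q2   q0  q3 
   q3   q3  q3 
(> = start, * = accepting)

start=q0 accept=q0,q1,q2 q0-0->q0 q0-1->q1 q1-0->q0 q1-1->q2 q2-0->q0 q2-1->q3 q3-0->q3 q3-1->q3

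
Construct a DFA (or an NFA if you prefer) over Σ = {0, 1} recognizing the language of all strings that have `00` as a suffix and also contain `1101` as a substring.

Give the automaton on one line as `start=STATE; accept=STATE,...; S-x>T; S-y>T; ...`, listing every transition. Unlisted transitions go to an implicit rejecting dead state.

start=q0; accept=q6; q0-0>q0; q0-1>q1; q1-0>q0; q1-1>q2; q2-0>q3; q2-1>q2; q3-0>q0; q3-1>q4; q4-0>q5; q4-1>q4; q5-0>q6; q5-1>q4; q6-0>q6; q6-1>q4

Build one automaton per condition and run them in lockstep. The first has 3 states tracking how much of the suffix `00` has currently been matched; the second has 5 states tracking whether and how much of `1101` has been seen. A product state is a pair (one from each), accepting exactly when both do. Equivalent product states are then merged.
        0   1  
>  q0   q0  q1 
   q1   q0  q2 
   q2   q3  q2 
   q3   q0  q4 
   q4   q5  q4 
   q5   q6  q4 
 * q6   q6  q4 
(> = start, * = accepting)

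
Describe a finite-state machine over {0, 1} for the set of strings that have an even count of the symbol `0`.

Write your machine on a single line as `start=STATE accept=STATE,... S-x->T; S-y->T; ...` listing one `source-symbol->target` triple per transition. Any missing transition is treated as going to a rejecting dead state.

Keep the running count of `0`s modulo 2: each `0` advances along the cycle q0 → q1 → q0 while other symbols loop. Accept at q0.
With 2 states:
        0   1  
>* q0   q1  q0 
   q1   q0  q1 
(> = start, * = accepting)

start=q0; accept=q0; q0-0->q1; q0-1->q0; q1-0->q0; q1-1->q1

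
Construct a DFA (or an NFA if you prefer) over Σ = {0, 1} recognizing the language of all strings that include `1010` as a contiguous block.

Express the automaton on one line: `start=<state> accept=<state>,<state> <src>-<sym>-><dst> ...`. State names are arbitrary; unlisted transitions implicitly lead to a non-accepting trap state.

start=S0 accept=S4 S0-0->S0 S0-1->S1 S1-0->S2 S1-1->S1 S2-0->S0 S2-1->S3 S3-0->S4 S3-1->S1 S4-0->S4 S4-1->S4

States S0..S3 record the length of the longest prefix of `1010` that matches the current input suffix. Reaching S4 means `1010` has been seen, and we stay there forever. Accept from S4.
With 5 states:
        0   1  
>  S0   S0  S1 
   S1   S2  S1 
   S2   S0  S3 
   S3   S4  S1 
 * S4   S4  S4 
(> = start, * = accepting)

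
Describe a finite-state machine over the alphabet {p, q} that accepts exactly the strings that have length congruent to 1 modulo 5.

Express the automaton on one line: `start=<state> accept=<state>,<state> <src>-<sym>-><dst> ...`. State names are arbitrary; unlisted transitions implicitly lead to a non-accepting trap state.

start=A accept=B A-p->B A-q->B B-p->C B-q->C C-p->D C-q->D D-p->E D-q->E E-p->A E-q->A

Count input length modulo 5: every symbol advances one step around the cycle A → B → C → D → E → A. Accept at B.
With 5 states:
       p  q 
>  A   B  B 
 * B   C  C 
   C   D  D 
   D   E  E 
   E   A  A 
(> = start, * = accepting)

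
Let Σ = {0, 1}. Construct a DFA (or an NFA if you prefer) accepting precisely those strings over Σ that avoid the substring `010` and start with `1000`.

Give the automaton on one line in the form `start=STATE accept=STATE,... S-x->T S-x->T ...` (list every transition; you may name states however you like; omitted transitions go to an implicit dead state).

start=s0 accept=s8,s9,s11 s0-0->s1 s0-1->s2 s1-0->s1 s1-1->s3 s2-0->s4 s2-1->s5 s3-0->s6 s3-1->s5 s4-0->s7 s4-1->s3 s5-0->s1 s5-1->s5 s6-0->s6 s6-1->s6 s7-0->s8 s7-1->s3 s8-0->s8 s8-1->s9 s9-0->s10 s9-1->s11 s10-0->s10 s10-1->s10 s11-0->s8 s11-1->s11

Build one automaton per condition and run them in lockstep. One (4 states) tracks partial matches of the forbidden pattern `010`; the other (6 states) tracks whether the input so far still matches the prefix `1000`. Each combined state is a pair, one component from each; accept when both components accept.
A 12-state machine:
          0    1  
>  s0     s1   s2 
   s1     s1   s3 
   s2     s4   s5 
   s3     s6   s5 
   s4     s7   s3 
   s5     s1   s5 
   s6     s6   s6 
   s7     s8   s3 
 * s8     s8   s9 
 * s9    s10  s11 
   s10   s10  s10 
 * s11    s8  s11 
(> = start, * = accepting)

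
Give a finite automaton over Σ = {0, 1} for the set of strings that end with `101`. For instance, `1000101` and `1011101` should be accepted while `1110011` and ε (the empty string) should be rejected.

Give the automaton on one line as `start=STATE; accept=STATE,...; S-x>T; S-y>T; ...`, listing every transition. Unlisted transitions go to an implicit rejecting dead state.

start=S0; accept=S3; S0-0>S0; S0-1>S1; S1-0>S2; S1-1>S1; S2-0>S0; S2-1>S3; S3-0>S2; S3-1>S1

Let each state record the length of the longest suffix of the input read so far that is also a prefix of `101`. S1 means the last symbol is `1`; S2 means the last 2 symbols are `10`; S3 means the last 3 symbols are `101`. Accept only at S3, where the string currently ends in `101`.
With 4 states:
        0   1  
>  S0   S0  S1 
   S1   S2  S1 
   S2   S0  S3 
 * S3   S2  S1 
(> = start, * = accepting)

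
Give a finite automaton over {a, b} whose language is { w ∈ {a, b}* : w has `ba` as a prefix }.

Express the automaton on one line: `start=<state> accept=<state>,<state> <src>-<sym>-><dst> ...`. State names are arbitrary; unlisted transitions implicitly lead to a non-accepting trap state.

start=q0 accept=q2 q0-a->q3 q0-b->q1 q1-a->q2 q1-b->q3 q2-a->q2 q2-b->q2 q3-a->q3 q3-b->q3

Check the first 2 symbols one by one: q0 through q1 record how many have matched `ba` so far; any wrong symbol goes to the dead state q3. After all 2 match we enter the accepting sink q2.
4 states suffice.
        a   b  
>  q0   q3  q1 
   q1   q2  q3 
 * q2   q2  q2 
   q3   q3  q3 
(> = start, * = accepting)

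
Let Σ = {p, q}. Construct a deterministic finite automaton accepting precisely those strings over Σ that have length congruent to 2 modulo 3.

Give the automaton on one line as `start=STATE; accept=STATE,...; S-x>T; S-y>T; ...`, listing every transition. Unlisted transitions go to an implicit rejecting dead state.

Count input length modulo 3: every symbol advances one step around the cycle S0 → S1 → S2 → S0. Accept at S2.
        p   q  
>  S0   S1  S1 
   S1   S2  S2 
 * S2   S0  S0 
(> = start, * = accepting)

start=S0; accept=S2; S0-p>S1; S0-q>S1; S1-p>S2; S1-q>S2; S2-p>S0; S2-q>S0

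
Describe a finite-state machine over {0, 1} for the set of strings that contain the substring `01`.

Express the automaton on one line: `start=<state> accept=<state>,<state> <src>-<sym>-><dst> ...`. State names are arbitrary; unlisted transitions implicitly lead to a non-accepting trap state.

start=A accept=C A-0->B A-1->A B-0->B B-1->C C-0->C C-1->C

States A..B record the length of the longest prefix of `01` that matches the current input suffix. Reaching C means `01` has been seen, and we stay there forever. Accept from C.
A 3-state machine:
       0  1 
>  A   B  A 
   B   B  C 
 * C   C  C 
(> = start, * = accepting)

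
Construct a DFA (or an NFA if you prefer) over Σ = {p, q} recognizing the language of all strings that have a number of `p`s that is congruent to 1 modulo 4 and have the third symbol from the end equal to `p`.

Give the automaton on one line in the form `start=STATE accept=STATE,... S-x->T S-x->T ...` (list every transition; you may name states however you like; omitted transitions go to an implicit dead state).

start=s0 accept=s5,s9,s12,s13 s0-p->s1 s0-q->s0 s1-p->s2 s1-q->s3 s2-p->s4 s2-q->s2 s3-p->s2 s3-q->s5 s4-p->s6 s4-q->s7 s5-p->s2 s5-q->s8 s6-p->s9 s6-q->s10 s7-p->s11 s7-q->s7 s8-p->s2 s8-q->s8 s9-p->s2 s9-q->s12 s10-p->s13 s10-q->s0 s11-p->s14 s11-q->s10 s12-p->s2 s12-q->s5 s13-p->s2 s13-q->s3 s14-p->s2 s14-q->s12

Run two small machines in parallel and take their product. One (4 states) tracks the count of `p`s modulo 4; the other (15 states) tracks the last 3 symbols read. Each combined state is a pair, one component from each; accept when both components accept. After merging equivalent states the machine shrinks.
          p    q  
>  s0     s1   s0 
   s1     s2   s3 
   s2     s4   s2 
   s3     s2   s5 
   s4     s6   s7 
 * s5     s2   s8 
   s6     s9  s10 
   s7    s11   s7 
   s8     s2   s8 
 * s9     s2  s12 
   s10   s13   s0 
   s11   s14  s10 
 * s12    s2   s5 
 * s13    s2   s3 
   s14    s2  s12 
(> = start, * = accepting)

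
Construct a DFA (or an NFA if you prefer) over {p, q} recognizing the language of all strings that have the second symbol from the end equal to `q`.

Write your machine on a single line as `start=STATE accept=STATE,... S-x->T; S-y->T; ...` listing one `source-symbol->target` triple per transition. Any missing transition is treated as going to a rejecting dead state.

Because acceptance depends on a position counted from the end, the machine has to buffer the most recent 2 symbols. Make each state the string of the last up-to-2 symbols read; on input `x` shift the window left and append `x`. Accept when the buffered window has length 2 and begins with `q`.
With 7 states:
       p  q 
>  A   B  C 
   B   D  E 
   C   F  G 
   D   D  E 
   E   F  G 
 * F   D  E 
 * G   F  G 
(> = start, * = accepting)

start=A; accept=F,G; A-p->B; A-q->C; B-p->D; B-q->E; C-p->F; C-q->G; D-p->D; D-q->E; E-p->F; E-q->G; F-p->D; F-q->E; G-p->F; G-q->G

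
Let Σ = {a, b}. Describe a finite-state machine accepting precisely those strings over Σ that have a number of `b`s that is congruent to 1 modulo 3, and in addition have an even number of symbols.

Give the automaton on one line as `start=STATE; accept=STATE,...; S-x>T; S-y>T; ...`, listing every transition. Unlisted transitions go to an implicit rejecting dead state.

start=q0; accept=q3; q0-a>q1; q0-b>q2; q1-a>q0; q1-b>q3; q2-a>q3; q2-b>q4; q3-a>q2; q3-b>q5; q4-a>q5; q4-b>q1; q5-a>q4; q5-b>q0

Build one automaton per condition and run them in lockstep. The first has 3 states tracking the count of `b`s modulo 3; the second has 2 states tracking the input length modulo 2. A product state is a pair (one from each), accepting exactly when both do.
6 states suffice.
        a   b  
>  q0   q1  q2 
   q1   q0  q3 
   q2   q3  q4 
 * q3   q2  q5 
   q4   q5  q1 
   q5   q4  q0 
(> = start, * = accepting)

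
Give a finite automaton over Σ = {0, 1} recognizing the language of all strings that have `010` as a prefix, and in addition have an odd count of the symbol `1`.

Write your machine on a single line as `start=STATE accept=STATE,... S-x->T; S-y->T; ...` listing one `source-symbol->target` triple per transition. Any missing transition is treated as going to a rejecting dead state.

start=q0; accept=q4; q0-0->q1; q0-1->q2; q1-0->q2; q1-1->q3; q2-0->q2; q2-1->q2; q3-0->q4; q3-1->q2; q4-0->q4; q4-1->q5; q5-0->q5; q5-1->q4

Build one automaton per condition and run them in lockstep. The first has 5 states tracking whether the input so far still matches the prefix `010`; the second has 2 states tracking the count of `1`s modulo 2. A product state is a pair (one from each), accepting exactly when both do. Equivalent product states are then merged.
A 6-state machine:
        0   1  
>  q0   q1  q2 
   q1   q2  q3 
   q2   q2  q2 
   q3   q4  q2 
 * q4   q4  q5 
   q5   q5  q4 
(> = start, * = accepting)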